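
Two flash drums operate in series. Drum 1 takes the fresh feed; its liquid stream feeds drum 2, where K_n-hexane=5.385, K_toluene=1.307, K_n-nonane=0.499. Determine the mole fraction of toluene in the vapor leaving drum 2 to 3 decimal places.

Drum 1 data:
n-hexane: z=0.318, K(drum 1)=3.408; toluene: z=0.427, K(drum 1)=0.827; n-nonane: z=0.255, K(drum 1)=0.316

Drum 1:
Iterate (Newton) starting at ψ₁ = 0.5:
  ψ₁ = 0.500: g = 0.0015, g' = -0.670 → ψ₁ = 0.502
Converged at ψ₁ = 0.502.
Drum-1 compositions:
  n-hexane: x = 0.144, y = 0.491
  toluene: x = 0.468, y = 0.387
  n-nonane: x = 0.388, y = 0.123
Drum-2 feed = drum-1 liquid: z₂ = (0.1439, 0.4676, 0.3884).
Drum 2:
Material balance + equilibrium reduce to Σ zᵢ(Kᵢ−1)/(1+ψ₂(Kᵢ−1)) = 0.
Check two-phase: ΣzᵢKᵢ = 1.580 > 1 and Σzᵢ/Kᵢ = 1.163 > 1, so g(0) = 0.580 > 0 and g(1) = -0.163 < 0.
Newton–Raphson from ψ₂ = 0.37:
  ψ₂ = 0.370: g = 0.1307, g' = -0.585 → ψ₂ = 0.593
  ψ₂ = 0.593: g = 0.0197, g' = -0.442 → ψ₂ = 0.638
Converged at ψ₂ = 0.638.
  n-hexane: x = 0.038, y = 0.204
  toluene: x = 0.391, y = 0.511
  n-nonane: x = 0.571, y = 0.285

y_toluene (drum 2) = 0.511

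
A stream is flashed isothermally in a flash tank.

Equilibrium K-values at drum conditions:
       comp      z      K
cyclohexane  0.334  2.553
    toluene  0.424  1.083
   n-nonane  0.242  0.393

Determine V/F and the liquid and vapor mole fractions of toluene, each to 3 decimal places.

Rachford–Rice: g(V/F) = Σ zᵢ(Kᵢ−1)/(1+V/F(Kᵢ−1)) = 0.
g(0) = ΣzᵢKᵢ − 1 = 0.407 and g(1) = 1 − Σzᵢ/Kᵢ = -0.138, so a root lies in (0, 1).
Iterate (Newton) starting at V/F = 0.5:
  V/F = 0.500: g = 0.1149, g' = -0.442 → V/F = 0.760
  V/F = 0.760: g = -0.0017, g' = -0.479 → V/F = 0.756
Converged at V/F = 0.756.
Compositions from xᵢ = zᵢ/(1+V/F(Kᵢ−1)), yᵢ = Kᵢxᵢ:
  cyclohexane: x = 0.154, y = 0.392
  toluene: x = 0.399, y = 0.432
  n-nonane: x = 0.447, y = 0.176

V/F = 0.756, x_toluene = 0.399, y_toluene = 0.432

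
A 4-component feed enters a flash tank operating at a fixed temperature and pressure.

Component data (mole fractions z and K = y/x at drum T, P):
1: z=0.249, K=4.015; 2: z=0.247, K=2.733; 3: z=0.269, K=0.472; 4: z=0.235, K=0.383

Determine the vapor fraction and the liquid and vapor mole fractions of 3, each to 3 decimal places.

ψ = 0.646, x_3 = 0.408, y_3 = 0.193

Material balance + equilibrium reduce to Σ zᵢ(Kᵢ−1)/(1+ψ(Kᵢ−1)) = 0.
Check two-phase: ΣzᵢKᵢ = 1.892 > 1 and Σzᵢ/Kᵢ = 1.336 > 1, so g(0) = 0.892 > 0 and g(1) = -0.336 < 0.
Newton–Raphson from ψ = 0.41:
  ψ = 0.410: g = 0.2106, g' = -0.989 → ψ = 0.623
  ψ = 0.623: g = 0.0194, g' = -0.847 → ψ = 0.646
Converged at ψ = 0.646.
Compositions from xᵢ = zᵢ/(1+ψ(Kᵢ−1)), yᵢ = Kᵢxᵢ:
  1: x = 0.084, y = 0.339
  2: x = 0.117, y = 0.318
  3: x = 0.408, y = 0.193
  4: x = 0.391, y = 0.150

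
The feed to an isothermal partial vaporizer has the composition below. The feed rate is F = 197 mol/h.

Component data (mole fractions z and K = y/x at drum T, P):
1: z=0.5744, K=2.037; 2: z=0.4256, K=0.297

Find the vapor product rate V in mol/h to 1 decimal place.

Binary case is linear: z₁(K₁−1)(1+β(K₂−1)) + z₂(K₂−1)(1+β(K₁−1)) = 0
⇒ β = [z₁(K₁−1)+z₂(K₂−1)] / [−(K₁−1)(K₂−1)] = 0.29646/0.72901 = 0.4067
Then V = β·F = 0.4067·197 = 80.1 mol/h and L = F − V = 116.9 mol/h.

V = 80.1 mol/h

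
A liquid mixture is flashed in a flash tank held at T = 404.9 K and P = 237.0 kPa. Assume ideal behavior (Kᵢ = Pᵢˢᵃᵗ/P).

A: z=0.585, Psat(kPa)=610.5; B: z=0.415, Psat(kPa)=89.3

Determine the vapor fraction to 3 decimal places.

ψ = 0.675

Raoult's law: Kᵢ = Pᵢˢᵃᵗ/P = Pᵢˢᵃᵗ/237.0.
  K_A = 610.5/237.0 = 2.57595, K_B = 89.3/237.0 = 0.37679
Rachford–Rice: g(ψ) = Σ zᵢ(Kᵢ−1)/(1+ψ(Kᵢ−1)) = 0.
Feasibility: ΣzᵢKᵢ = 1.663, Σzᵢ/Kᵢ = 1.329 — both > 1, two phases present.
Binary case is linear: z₁(K₁−1)(1+ψ(K₂−1)) + z₂(K₂−1)(1+ψ(K₁−1)) = 0
⇒ ψ = [z₁(K₁−1)+z₂(K₂−1)] / [−(K₁−1)(K₂−1)] = 0.6633/0.9821 = 0.675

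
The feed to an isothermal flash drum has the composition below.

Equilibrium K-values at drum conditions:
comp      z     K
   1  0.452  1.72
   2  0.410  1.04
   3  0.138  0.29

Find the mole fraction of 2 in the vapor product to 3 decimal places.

y_2 = 0.413

Let ψ = V/F and solve Σ zᵢ(Kᵢ−1)/(1+ψ(Kᵢ−1)) = 0.
Check two-phase: ΣzᵢKᵢ = 1.244 > 1 and Σzᵢ/Kᵢ = 1.133 > 1, so g(0) = 0.244 > 0 and g(1) = -0.133 < 0.
Newton iteration, ψ⁰ = 0.5:
  ψ = 0.500: g = 0.1035, g' = -0.295 → ψ = 0.851
  ψ = 0.851: g = -0.0301, g' = -0.535 → ψ = 0.795
  ψ = 0.795: g = -0.0022, g' = -0.462 → ψ = 0.790
Converged at ψ = 0.790.
Compositions from xᵢ = zᵢ/(1+ψ(Kᵢ−1)), yᵢ = Kᵢxᵢ:
  1: x = 0.288, y = 0.495
  2: x = 0.397, y = 0.413
  3: x = 0.315, y = 0.091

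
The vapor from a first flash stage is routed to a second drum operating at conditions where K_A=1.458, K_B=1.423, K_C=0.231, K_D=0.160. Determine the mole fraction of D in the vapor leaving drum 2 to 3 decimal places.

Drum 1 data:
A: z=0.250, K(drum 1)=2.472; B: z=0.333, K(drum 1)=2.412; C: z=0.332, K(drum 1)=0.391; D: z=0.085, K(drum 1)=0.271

Drum 1:
Let ψ₁ = V/F and solve Σ zᵢ(Kᵢ−1)/(1+ψ₁(Kᵢ−1)) = 0.
Feasibility: ΣzᵢKᵢ = 1.574, Σzᵢ/Kᵢ = 1.402 — both > 1, two phases present.
Newton iteration, ψ₁⁰ = 0.47:
  ψ₁ = 0.470: g = 0.1226, g' = -0.775 → ψ₁ = 0.628
  ψ₁ = 0.628: g = -0.0014, g' = -0.809 → ψ₁ = 0.626
Converged at ψ₁ = 0.626.
Drum-1 compositions:
  A: x = 0.130, y = 0.322
  B: x = 0.177, y = 0.426
  C: x = 0.537, y = 0.210
  D: x = 0.156, y = 0.042
Drum-2 feed = drum-1 vapor: z₂ = (0.3215, 0.4262, 0.2099, 0.0424).
Drum 2:
Iterate (Newton) starting at ψ₂ = 0.5:
  ψ₂ = 0.500: g = -0.0550, g' = -0.513 → ψ₂ = 0.393
  ψ₂ = 0.393: g = -0.0050, g' = -0.426 → ψ₂ = 0.381
Converged at ψ₂ = 0.381.
  A: x = 0.274, y = 0.399
  B: x = 0.367, y = 0.522
  C: x = 0.297, y = 0.069
  D: x = 0.062, y = 0.010

y_D (drum 2) = 0.010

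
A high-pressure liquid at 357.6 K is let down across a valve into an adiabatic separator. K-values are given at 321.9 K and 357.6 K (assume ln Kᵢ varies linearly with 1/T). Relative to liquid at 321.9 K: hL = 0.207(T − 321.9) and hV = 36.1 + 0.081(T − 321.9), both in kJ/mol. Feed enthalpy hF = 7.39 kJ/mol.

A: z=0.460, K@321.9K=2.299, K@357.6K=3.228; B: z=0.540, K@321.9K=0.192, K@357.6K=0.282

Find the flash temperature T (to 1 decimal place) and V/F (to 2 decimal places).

Adiabatic flash: solve Rachford–Rice at each trial T, then check hF = ψ·hV(T) + (1−ψ)·hL(T).
  T = 321.9 K: K = (2.299, 0.192), RR gives ψ = 0.154, H_out = 5.545 kJ/mol
  T = 357.6 K: K = (3.228, 0.282), RR gives ψ = 0.398, H_out = 19.977 kJ/mol
  T = 339.8 K: K = (2.750, 0.235), RR gives ψ = 0.293, H_out = 13.617 kJ/mol
  T = 330.9 K: K = (2.522, 0.213), RR gives ψ = 0.230, H_out = 9.898 kJ/mol
  T = 326.4 K: K = (2.409, 0.202), RR gives ψ = 0.194, H_out = 7.811 kJ/mol
  T = 324.1 K: K = (2.353, 0.197), RR gives ψ = 0.174, H_out = 6.678 kJ/mol
Linear interpolation between T = 324.1 (H_out = 6.678) and T = 326.4 (H_out = 7.811) on hF = 7.39 gives T ≈ 325.5 K, at which ψ = 0.19.

T = 325.5 K, V/F = 0.19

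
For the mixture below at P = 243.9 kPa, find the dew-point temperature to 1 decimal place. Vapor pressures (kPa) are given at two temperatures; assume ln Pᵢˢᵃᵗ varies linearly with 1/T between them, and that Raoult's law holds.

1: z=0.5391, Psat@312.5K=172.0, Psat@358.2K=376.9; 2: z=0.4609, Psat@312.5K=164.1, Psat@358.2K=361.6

T = 332.5 K

Dew-point temperature: Σzᵢ·P/Pᵢˢᵃᵗ(T) = 1. Interpolate ln Pᵢˢᵃᵗ = aᵢ + bᵢ/T.
  T = 312.5 K: ΣzᵢP/Pᵢˢᵃᵗ = 1.4495
  T = 358.2 K: ΣzᵢP/Pᵢˢᵃᵗ = 0.6597
  T = 335.4 K: ΣzᵢP/Pᵢˢᵃᵗ = 0.9512
  T = 323.9 K: ΣzᵢP/Pᵢˢᵃᵗ = 1.1666
  T = 329.6 K: ΣzᵢP/Pᵢˢᵃᵗ = 1.0525
  T = 332.5 K: ΣzᵢP/Pᵢˢᵃᵗ = 1.0001
Interpolating between 332.5 K and 335.4 K gives T ≈ 332.5 K.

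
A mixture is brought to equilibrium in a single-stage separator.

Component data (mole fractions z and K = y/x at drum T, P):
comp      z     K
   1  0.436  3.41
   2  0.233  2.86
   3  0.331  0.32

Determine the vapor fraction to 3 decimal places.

Iterate (Newton) starting at ψ = 0.56:
  ψ = 0.560: g = 0.2960, g' = -1.051 → ψ = 0.842
  ψ = 0.842: g = -0.0102, g' = -1.235 → ψ = 0.833
Converged at ψ = 0.833.

ψ = 0.833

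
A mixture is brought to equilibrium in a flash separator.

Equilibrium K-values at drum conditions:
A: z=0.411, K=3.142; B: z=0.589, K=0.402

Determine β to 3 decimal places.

Let β = V/F and solve Σ zᵢ(Kᵢ−1)/(1+β(Kᵢ−1)) = 0.
g(0) = ΣzᵢKᵢ − 1 = 0.528 and g(1) = 1 − Σzᵢ/Kᵢ = -0.596, so a root lies in (0, 1).
Binary case is linear: z₁(K₁−1)(1+β(K₂−1)) + z₂(K₂−1)(1+β(K₁−1)) = 0
⇒ β = [z₁(K₁−1)+z₂(K₂−1)] / [−(K₁−1)(K₂−1)] = 0.5281/1.2809 = 0.412

β = 0.412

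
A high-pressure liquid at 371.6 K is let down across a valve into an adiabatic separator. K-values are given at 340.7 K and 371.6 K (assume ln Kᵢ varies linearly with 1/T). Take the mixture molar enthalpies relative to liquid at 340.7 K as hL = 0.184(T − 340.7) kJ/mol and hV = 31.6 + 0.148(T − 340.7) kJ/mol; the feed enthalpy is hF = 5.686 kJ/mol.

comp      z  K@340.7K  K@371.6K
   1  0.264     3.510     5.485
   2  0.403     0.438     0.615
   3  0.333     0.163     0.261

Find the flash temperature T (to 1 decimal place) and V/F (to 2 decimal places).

T = 347.2 K, V/F = 0.14

Adiabatic flash: solve Rachford–Rice at each trial T, then check hF = ψ·hV(T) + (1−ψ)·hL(T).
  T = 340.7 K: K = (3.510, 0.438, 0.163), RR gives ψ = 0.090, H_out = 2.856 kJ/mol
  T = 371.6 K: K = (5.485, 0.615, 0.261), RR gives ψ = 0.310, H_out = 15.135 kJ/mol
  T = 356.1 K: K = (4.427, 0.523, 0.208), RR gives ψ = 0.207, H_out = 9.269 kJ/mol
  T = 348.4 K: K = (3.952, 0.479, 0.185), RR gives ψ = 0.152, H_out = 6.183 kJ/mol
  T = 344.5 K: K = (3.724, 0.458, 0.174), RR gives ψ = 0.122, H_out = 4.535 kJ/mol
  T = 346.4 K: K = (3.834, 0.468, 0.179), RR gives ψ = 0.137, H_out = 5.346 kJ/mol
Linear interpolation between T = 346.4 (H_out = 5.346) and T = 348.4 (H_out = 6.183) on hF = 5.686 gives T ≈ 347.2 K, at which ψ = 0.14.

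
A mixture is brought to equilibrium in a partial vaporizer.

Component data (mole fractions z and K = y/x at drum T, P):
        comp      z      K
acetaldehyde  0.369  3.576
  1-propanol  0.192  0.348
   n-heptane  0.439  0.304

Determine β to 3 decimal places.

Let β = V/F and solve Σ zᵢ(Kᵢ−1)/(1+β(Kᵢ−1)) = 0.
Check two-phase: ΣzᵢKᵢ = 1.520 > 1 and Σzᵢ/Kᵢ = 2.099 > 1, so g(0) = 0.520 > 0 and g(1) = -1.099 < 0.
Newton–Raphson from β = 0.45:
  β = 0.450: g = -0.1818, g' = -1.140 → β = 0.290
  β = 0.290: g = 0.0063, g' = -1.259 → β = 0.295
Converged at β = 0.295.

β = 0.295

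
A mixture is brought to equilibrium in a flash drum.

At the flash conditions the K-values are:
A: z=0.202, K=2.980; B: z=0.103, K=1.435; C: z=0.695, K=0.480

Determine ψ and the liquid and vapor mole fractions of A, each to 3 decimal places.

Let ψ = V/F and solve Σ zᵢ(Kᵢ−1)/(1+ψ(Kᵢ−1)) = 0.
g(0) = ΣzᵢKᵢ − 1 = 0.083 and g(1) = 1 − Σzᵢ/Kᵢ = -0.587, so a root lies in (0, 1).
Newton iteration, ψ⁰ = 0.52:
  ψ = 0.520: g = -0.2617, g' = -0.558 → ψ = 0.051
  ψ = 0.051: g = 0.0357, g' = -0.870 → ψ = 0.092
  ψ = 0.092: g = 0.0017, g' = -0.792 → ψ = 0.094
Converged at ψ = 0.094.
Compositions from xᵢ = zᵢ/(1+ψ(Kᵢ−1)), yᵢ = Kᵢxᵢ:
  A: x = 0.170, y = 0.507
  B: x = 0.099, y = 0.142
  C: x = 0.731, y = 0.351

ψ = 0.094, x_A = 0.170, y_A = 0.507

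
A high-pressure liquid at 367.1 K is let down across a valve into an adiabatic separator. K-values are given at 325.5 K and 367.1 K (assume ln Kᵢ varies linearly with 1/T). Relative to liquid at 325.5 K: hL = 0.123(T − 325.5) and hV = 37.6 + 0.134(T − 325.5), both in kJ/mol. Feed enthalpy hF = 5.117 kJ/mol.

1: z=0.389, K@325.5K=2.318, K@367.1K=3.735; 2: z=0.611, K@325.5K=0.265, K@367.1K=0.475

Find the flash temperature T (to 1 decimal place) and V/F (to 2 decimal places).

T = 329.8 K, V/F = 0.12

Adiabatic flash: solve Rachford–Rice at each trial T, then check hF = ψ·hV(T) + (1−ψ)·hL(T).
  T = 325.5 K: K = (2.318, 0.265), RR gives ψ = 0.066, H_out = 2.469 kJ/mol
  T = 367.1 K: K = (3.735, 0.475), RR gives ψ = 0.518, H_out = 24.814 kJ/mol
  T = 346.3 K: K = (2.985, 0.361), RR gives ψ = 0.301, H_out = 13.945 kJ/mol
  T = 335.9 K: K = (2.641, 0.311), RR gives ψ = 0.192, H_out = 8.521 kJ/mol
  T = 330.7 K: K = (2.477, 0.287), RR gives ψ = 0.132, H_out = 5.613 kJ/mol
  T = 328.1 K: K = (2.397, 0.276), RR gives ψ = 0.100, H_out = 4.077 kJ/mol
  T = 329.4 K: K = (2.436, 0.282), RR gives ψ = 0.116, H_out = 4.853 kJ/mol
  T = 330.0 K: K = (2.455, 0.284), RR gives ψ = 0.124, H_out = 5.206 kJ/mol
Linear interpolation between T = 329.4 (H_out = 4.853) and T = 330.0 (H_out = 5.206) on hF = 5.117 gives T ≈ 329.8 K, at which ψ = 0.12.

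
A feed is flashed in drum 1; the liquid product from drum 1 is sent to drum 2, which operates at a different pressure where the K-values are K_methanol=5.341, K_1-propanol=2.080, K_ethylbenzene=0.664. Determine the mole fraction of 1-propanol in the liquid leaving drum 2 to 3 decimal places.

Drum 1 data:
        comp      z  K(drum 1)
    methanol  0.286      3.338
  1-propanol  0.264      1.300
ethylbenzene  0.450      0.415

Drum 1:
Let ψ₁ = V/F and solve Σ zᵢ(Kᵢ−1)/(1+ψ₁(Kᵢ−1)) = 0.
Feasibility: ΣzᵢKᵢ = 1.485, Σzᵢ/Kᵢ = 1.373 — both > 1, two phases present.
Newton iteration, ψ₁⁰ = 0.53:
  ψ₁ = 0.530: g = -0.0146, g' = -0.653 → ψ₁ = 0.508
Converged at ψ₁ = 0.508.
Drum-1 compositions:
  methanol: x = 0.131, y = 0.437
  1-propanol: x = 0.229, y = 0.298
  ethylbenzene: x = 0.640, y = 0.266
Drum-2 feed = drum-1 liquid: z₂ = (0.1308, 0.2291, 0.6401).
Drum 2:
Let ψ₂ = V/F and solve Σ zᵢ(Kᵢ−1)/(1+ψ₂(Kᵢ−1)) = 0.
Feasibility: ΣzᵢKᵢ = 1.600, Σzᵢ/Kᵢ = 1.099 — both > 1, two phases present.
Newton–Raphson from ψ₂ = 0.5:
  ψ₂ = 0.500: g = 0.0812, g' = -0.462 → ψ₂ = 0.676
  ψ₂ = 0.676: g = 0.0091, g' = -0.370 → ψ₂ = 0.700
  ψ₂ = 0.700: g = 0.0001, g' = -0.361 → ψ₂ = 0.701
Converged at ψ₂ = 0.701.
  methanol: x = 0.032, y = 0.173
  1-propanol: x = 0.130, y = 0.271
  ethylbenzene: x = 0.837, y = 0.556

x_1-propanol (drum 2) = 0.130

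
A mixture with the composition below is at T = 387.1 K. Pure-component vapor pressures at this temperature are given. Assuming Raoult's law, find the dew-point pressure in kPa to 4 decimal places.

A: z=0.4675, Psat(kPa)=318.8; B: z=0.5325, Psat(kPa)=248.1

Pdew = 276.7976 kPa

At the dew point ψ → 1, so Σzᵢ/Kᵢ = 1 with Kᵢ = Pᵢˢᵃᵗ/P ⇒ 1/P = Σzᵢ/Pᵢˢᵃᵗ.
1/P = 0.4675/318.8 + 0.5325/248.1 = 0.0036127 ⇒ P = 276.7976 kPa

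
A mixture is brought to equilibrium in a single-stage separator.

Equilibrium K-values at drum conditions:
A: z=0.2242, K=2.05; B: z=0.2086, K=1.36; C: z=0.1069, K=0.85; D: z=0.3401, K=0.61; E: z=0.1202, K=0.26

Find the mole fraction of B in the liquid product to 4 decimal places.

Material balance + equilibrium reduce to Σ zᵢ(Kᵢ−1)/(1+V/F(Kᵢ−1)) = 0.
Check two-phase: ΣzᵢKᵢ = 1.0729 > 1 and Σzᵢ/Kᵢ = 1.4084 > 1, so g(0) = 0.0729 > 0 and g(1) = -0.4084 < 0.
Newton–Raphson from V/F = 0.65:
  V/F = 0.6500: g = -0.16606, g' = -0.4452 → V/F = 0.2770
  V/F = 0.2770: g = -0.02666, g' = -0.3425 → V/F = 0.1992
  V/F = 0.1992: g = 0.00011, g' = -0.3465 → V/F = 0.1995
Converged at V/F = 0.1995.
Compositions from xᵢ = zᵢ/(1+V/F(Kᵢ−1)), yᵢ = Kᵢxᵢ:
  A: x = 0.1854, y = 0.3800
  B: x = 0.1946, y = 0.2647
  C: x = 0.1102, y = 0.0937
  D: x = 0.3688, y = 0.2250
  E: x = 0.1410, y = 0.0367

x_B = 0.1946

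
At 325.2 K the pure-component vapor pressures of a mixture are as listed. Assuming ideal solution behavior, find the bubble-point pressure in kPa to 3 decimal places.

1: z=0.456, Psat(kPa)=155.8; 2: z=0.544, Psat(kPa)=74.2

At the bubble point ψ → 0, so ΣzᵢKᵢ = 1 with Kᵢ = Pᵢˢᵃᵗ/P ⇒ P = ΣzᵢPᵢˢᵃᵗ.
P = 0.456·155.8 + 0.544·74.2 = 111.410 kPa

Pbub = 111.410 kPa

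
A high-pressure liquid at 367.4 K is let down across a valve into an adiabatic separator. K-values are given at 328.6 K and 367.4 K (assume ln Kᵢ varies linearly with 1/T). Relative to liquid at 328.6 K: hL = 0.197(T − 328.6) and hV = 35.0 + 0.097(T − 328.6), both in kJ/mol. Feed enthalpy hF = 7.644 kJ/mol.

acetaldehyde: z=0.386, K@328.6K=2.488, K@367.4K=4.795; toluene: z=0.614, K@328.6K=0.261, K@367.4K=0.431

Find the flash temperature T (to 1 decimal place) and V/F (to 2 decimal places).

T = 334.2 K, V/F = 0.19

Adiabatic flash: solve Rachford–Rice at each trial T, then check hF = ψ·hV(T) + (1−ψ)·hL(T).
  T = 328.6 K: K = (2.488, 0.261), RR gives ψ = 0.110, H_out = 3.839 kJ/mol
  T = 367.4 K: K = (4.795, 0.431), RR gives ψ = 0.517, H_out = 23.720 kJ/mol
  T = 348.0 K: K = (3.518, 0.340), RR gives ψ = 0.341, H_out = 15.098 kJ/mol
  T = 338.3 K: K = (2.973, 0.299), RR gives ψ = 0.240, H_out = 10.062 kJ/mol
  T = 333.5 K: K = (2.726, 0.280), RR gives ψ = 0.180, H_out = 7.185 kJ/mol
  T = 335.9 K: K = (2.848, 0.289), RR gives ψ = 0.211, H_out = 8.665 kJ/mol
Linear interpolation between T = 333.5 (H_out = 7.185) and T = 335.9 (H_out = 8.665) on hF = 7.644 gives T ≈ 334.2 K, at which ψ = 0.19.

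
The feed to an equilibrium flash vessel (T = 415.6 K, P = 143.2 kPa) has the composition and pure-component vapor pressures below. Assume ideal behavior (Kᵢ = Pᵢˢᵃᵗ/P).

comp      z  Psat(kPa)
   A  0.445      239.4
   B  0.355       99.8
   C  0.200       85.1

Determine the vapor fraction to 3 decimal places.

ψ = 0.477

Raoult's law: Kᵢ = Pᵢˢᵃᵗ/P = Pᵢˢᵃᵗ/143.2.
  K_A = 239.4/143.2 = 1.67179, K_B = 99.8/143.2 = 0.69693, K_C = 85.1/143.2 = 0.59427
Newton–Raphson from ψ = 0.64:
  ψ = 0.640: g = -0.0340, g' = -0.208 → ψ = 0.477
Converged at ψ = 0.477.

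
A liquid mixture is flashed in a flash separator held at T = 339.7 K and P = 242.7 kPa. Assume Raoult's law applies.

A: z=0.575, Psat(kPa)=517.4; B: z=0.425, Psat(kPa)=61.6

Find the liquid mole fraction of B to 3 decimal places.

Raoult's law: Kᵢ = Pᵢˢᵃᵗ/P = Pᵢˢᵃᵗ/242.7.
  K_A = 517.4/242.7 = 2.13185, K_B = 61.6/242.7 = 0.25381
Material balance + equilibrium reduce to Σ zᵢ(Kᵢ−1)/(1+ψ(Kᵢ−1)) = 0.
Feasibility: ΣzᵢKᵢ = 1.334, Σzᵢ/Kᵢ = 1.944 — both > 1, two phases present.
Newton iteration, ψ⁰ = 0.35:
  ψ = 0.350: g = 0.0369, g' = -0.811 → ψ = 0.395
Converged at ψ = 0.395.
Compositions from xᵢ = zᵢ/(1+ψ(Kᵢ−1)), yᵢ = Kᵢxᵢ:
  A: x = 0.397, y = 0.847
  B: x = 0.603, y = 0.153

x_B = 0.603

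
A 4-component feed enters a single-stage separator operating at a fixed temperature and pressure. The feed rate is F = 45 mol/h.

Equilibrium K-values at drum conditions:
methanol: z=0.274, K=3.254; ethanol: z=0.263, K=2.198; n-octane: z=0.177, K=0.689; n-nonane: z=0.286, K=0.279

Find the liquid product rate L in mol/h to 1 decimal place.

Rachford–Rice: g(β) = Σ zᵢ(Kᵢ−1)/(1+β(Kᵢ−1)) = 0.
Check two-phase: ΣzᵢKᵢ = 1.671 > 1 and Σzᵢ/Kᵢ = 1.486 > 1, so g(0) = 0.671 > 0 and g(1) = -0.486 < 0.
Newton–Raphson from β = 0.52:
  β = 0.520: g = 0.0829, g' = -0.843 → β = 0.618
  β = 0.618: g = -0.0012, g' = -0.878 → β = 0.617
Converged at β = 0.617.
Then V = β·F = 0.6169·45 = 27.8 mol/h and L = F − V = 17.2 mol/h.

L = 17.2 mol/h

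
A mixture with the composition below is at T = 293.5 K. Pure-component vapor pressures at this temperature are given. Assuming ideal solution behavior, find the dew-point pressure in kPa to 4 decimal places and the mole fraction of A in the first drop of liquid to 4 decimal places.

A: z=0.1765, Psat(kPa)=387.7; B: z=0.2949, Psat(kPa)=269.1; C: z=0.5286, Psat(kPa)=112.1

Pdew = 159.5773 kPa, x_A = 0.0726

At the dew point ψ → 1, so Σzᵢ/Kᵢ = 1 with Kᵢ = Pᵢˢᵃᵗ/P ⇒ 1/P = Σzᵢ/Pᵢˢᵃᵗ.
1/P = 0.1765/387.7 + 0.2949/269.1 + 0.5286/112.1 = 0.0062666 ⇒ P = 159.5773 kPa
xᵢ = zᵢP/Pᵢˢᵃᵗ ⇒ x_A = 0.1765·159.5773/387.7 = 0.0726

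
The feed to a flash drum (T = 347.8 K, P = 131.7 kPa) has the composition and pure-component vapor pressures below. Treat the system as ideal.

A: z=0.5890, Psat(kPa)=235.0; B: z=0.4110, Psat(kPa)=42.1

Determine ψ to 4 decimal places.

ψ = 0.3418

Raoult's law: Kᵢ = Pᵢˢᵃᵗ/P = Pᵢˢᵃᵗ/131.7.
  K_A = 235.0/131.7 = 1.784358, K_B = 42.1/131.7 = 0.319666
Iterate (Newton) starting at ψ = 0.5:
  ψ = 0.5000: g = -0.09193, g' = -0.6239 → ψ = 0.3527
  ψ = 0.3527: g = -0.00600, g' = -0.5516 → ψ = 0.3418
Converged at ψ = 0.3418.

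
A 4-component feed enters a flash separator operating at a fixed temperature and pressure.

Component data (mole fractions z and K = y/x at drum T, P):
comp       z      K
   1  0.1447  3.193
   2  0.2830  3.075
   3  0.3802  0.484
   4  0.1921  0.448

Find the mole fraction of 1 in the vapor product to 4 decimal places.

Newton–Raphson from ψ = 0.33:
  ψ = 0.3300: g = 0.16655, g' = -0.8981 → ψ = 0.5155
  ψ = 0.5155: g = 0.01722, g' = -0.7400 → ψ = 0.5387
  ψ = 0.5387: g = 0.00011, g' = -0.7307 → ψ = 0.5389
Converged at ψ = 0.5389.
Compositions from xᵢ = zᵢ/(1+ψ(Kᵢ−1)), yᵢ = Kᵢxᵢ:
  1: x = 0.0663, y = 0.2118
  2: x = 0.1336, y = 0.4108
  3: x = 0.5266, y = 0.2549
  4: x = 0.2734, y = 0.1225

y_1 = 0.2118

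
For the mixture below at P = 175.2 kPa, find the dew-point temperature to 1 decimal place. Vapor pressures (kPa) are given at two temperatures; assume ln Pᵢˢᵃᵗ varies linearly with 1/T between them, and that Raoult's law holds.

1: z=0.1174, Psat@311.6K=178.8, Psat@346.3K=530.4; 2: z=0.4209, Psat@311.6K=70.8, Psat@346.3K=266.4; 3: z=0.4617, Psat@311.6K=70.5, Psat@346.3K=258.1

T = 333.0 K

Dew-point temperature: Σzᵢ·P/Pᵢˢᵃᵗ(T) = 1. Interpolate ln Pᵢˢᵃᵗ = aᵢ + bᵢ/T.
  T = 311.6 K: ΣzᵢP/Pᵢˢᵃᵗ = 2.3040
  T = 346.3 K: ΣzᵢP/Pᵢˢᵃᵗ = 0.6290
  T = 329.0 K: ΣzᵢP/Pᵢˢᵃᵗ = 1.1607
  T = 337.6 K: ΣzᵢP/Pᵢˢᵃᵗ = 0.8492
  T = 333.3 K: ΣzᵢP/Pᵢˢᵃᵗ = 0.9908
  T = 331.1 K: ΣzᵢP/Pᵢˢᵃᵗ = 1.0738
  T = 332.2 K: ΣzᵢP/Pᵢˢᵃᵗ = 1.0313
  T = 332.8 K: ΣzᵢP/Pᵢˢᵃᵗ = 1.0090
Interpolating between 332.8 K and 333.3 K gives T ≈ 333.0 K.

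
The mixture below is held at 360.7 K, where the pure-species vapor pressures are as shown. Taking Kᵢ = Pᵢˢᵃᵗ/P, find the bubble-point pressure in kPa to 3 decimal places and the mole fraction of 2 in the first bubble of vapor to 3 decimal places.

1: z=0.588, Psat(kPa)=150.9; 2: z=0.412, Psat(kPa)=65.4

Pbub = 115.674 kPa, y_2 = 0.233

At the bubble point ψ → 0, so ΣzᵢKᵢ = 1 with Kᵢ = Pᵢˢᵃᵗ/P ⇒ P = ΣzᵢPᵢˢᵃᵗ.
P = 0.588·150.9 + 0.412·65.4 = 115.674 kPa
yᵢ = zᵢPᵢˢᵃᵗ/P ⇒ y_2 = 0.412·65.4/115.674 = 0.233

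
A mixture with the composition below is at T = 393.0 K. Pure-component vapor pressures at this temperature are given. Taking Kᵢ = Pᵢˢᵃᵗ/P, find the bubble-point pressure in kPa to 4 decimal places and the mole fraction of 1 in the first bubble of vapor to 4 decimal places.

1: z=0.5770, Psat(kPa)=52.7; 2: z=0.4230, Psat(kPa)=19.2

At the bubble point ψ → 0, so ΣzᵢKᵢ = 1 with Kᵢ = Pᵢˢᵃᵗ/P ⇒ P = ΣzᵢPᵢˢᵃᵗ.
P = 0.5770·52.7 + 0.4230·19.2 = 38.5295 kPa
yᵢ = zᵢPᵢˢᵃᵗ/P ⇒ y_1 = 0.5770·52.7/38.5295 = 0.7892

Pbub = 38.5295 kPa, y_1 = 0.7892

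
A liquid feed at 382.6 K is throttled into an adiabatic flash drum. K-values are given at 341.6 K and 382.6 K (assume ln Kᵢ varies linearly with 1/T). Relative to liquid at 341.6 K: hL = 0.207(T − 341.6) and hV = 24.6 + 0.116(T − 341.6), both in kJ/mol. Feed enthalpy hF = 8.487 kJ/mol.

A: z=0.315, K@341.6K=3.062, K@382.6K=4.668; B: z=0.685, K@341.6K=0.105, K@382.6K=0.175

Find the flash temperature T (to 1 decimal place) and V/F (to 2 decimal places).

Adiabatic flash: solve Rachford–Rice at each trial T, then check hF = ψ·hV(T) + (1−ψ)·hL(T).
  T = 341.6 K: K = (3.062, 0.105), RR gives ψ = 0.020, H_out = 0.486 kJ/mol
  T = 382.6 K: K = (4.668, 0.175), RR gives ψ = 0.195, H_out = 12.558 kJ/mol
  T = 362.1 K: K = (3.826, 0.138), RR gives ψ = 0.123, H_out = 7.036 kJ/mol
  T = 372.4 K: K = (4.240, 0.156), RR gives ψ = 0.162, H_out = 9.900 kJ/mol
  T = 367.2 K: K = (4.028, 0.146), RR gives ψ = 0.143, H_out = 8.480 kJ/mol
  T = 369.8 K: K = (4.134, 0.151), RR gives ψ = 0.152, H_out = 9.196 kJ/mol
  T = 368.5 K: K = (4.081, 0.149), RR gives ψ = 0.148, H_out = 8.840 kJ/mol
Linear interpolation between T = 367.2 (H_out = 8.480) and T = 368.5 (H_out = 8.840) on hF = 8.487 gives T ≈ 367.2 K, at which ψ = 0.14.

T = 367.2 K, V/F = 0.14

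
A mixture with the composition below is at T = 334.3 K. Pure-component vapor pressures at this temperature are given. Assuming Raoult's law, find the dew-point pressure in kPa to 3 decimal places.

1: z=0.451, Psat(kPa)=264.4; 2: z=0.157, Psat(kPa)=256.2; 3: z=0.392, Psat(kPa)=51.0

Pdew = 99.952 kPa

At the dew point ψ → 1, so Σzᵢ/Kᵢ = 1 with Kᵢ = Pᵢˢᵃᵗ/P ⇒ 1/P = Σzᵢ/Pᵢˢᵃᵗ.
1/P = 0.451/264.4 + 0.157/256.2 + 0.392/51.0 = 0.010005 ⇒ P = 99.952 kPa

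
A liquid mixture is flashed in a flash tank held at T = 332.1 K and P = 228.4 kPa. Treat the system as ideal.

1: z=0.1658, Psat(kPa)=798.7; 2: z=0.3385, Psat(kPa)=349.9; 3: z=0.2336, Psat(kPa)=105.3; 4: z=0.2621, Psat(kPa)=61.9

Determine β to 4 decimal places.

β = 0.2962

Raoult's law: Kᵢ = Pᵢˢᵃᵗ/P = Pᵢˢᵃᵗ/228.4.
  K_1 = 798.7/228.4 = 3.496935, K_2 = 349.9/228.4 = 1.531961, K_3 = 105.3/228.4 = 0.461033, K_4 = 61.9/228.4 = 0.271016
Rachford–Rice: g(β) = Σ zᵢ(Kᵢ−1)/(1+β(Kᵢ−1)) = 0.
Check two-phase: ΣzᵢKᵢ = 1.2771 > 1 and Σzᵢ/Kᵢ = 1.7422 > 1, so g(0) = 0.2771 > 0 and g(1) = -0.7422 < 0.
Newton iteration, β⁰ = 0.44:
  β = 0.4400: g = -0.10315, g' = -0.7161 → β = 0.2960
  β = 0.2960: g = 0.00022, g' = -0.7359 → β = 0.2962
Converged at β = 0.2962.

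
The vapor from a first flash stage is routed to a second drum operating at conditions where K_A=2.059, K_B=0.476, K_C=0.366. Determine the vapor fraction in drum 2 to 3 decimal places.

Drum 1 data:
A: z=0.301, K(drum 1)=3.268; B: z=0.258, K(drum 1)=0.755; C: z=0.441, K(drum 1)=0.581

Drum 1:
Iterate (Newton) starting at ψ₁ = 0.5:
  ψ₁ = 0.500: g = 0.0141, g' = -0.484 → ψ₁ = 0.529
  ψ₁ = 0.529: g = 0.0002, g' = -0.468 → ψ₁ = 0.530
Converged at ψ₁ = 0.530.
Drum-1 compositions:
  A: x = 0.137, y = 0.447
  B: x = 0.296, y = 0.224
  C: x = 0.567, y = 0.329
Drum-2 feed = drum-1 vapor: z₂ = (0.4469, 0.2238, 0.3293).
Drum 2:
Let ψ₂ = V/F and solve Σ zᵢ(Kᵢ−1)/(1+ψ₂(Kᵢ−1)) = 0.
g(0) = ΣzᵢKᵢ − 1 = 0.147 and g(1) = 1 − Σzᵢ/Kᵢ = -0.587, so a root lies in (0, 1).
Newton iteration, ψ₂⁰ = 0.5:
  ψ₂ = 0.500: g = -0.1552, g' = -0.611 → ψ₂ = 0.246
  ψ₂ = 0.246: g = -0.0065, g' = -0.582 → ψ₂ = 0.235
Converged at ψ₂ = 0.235.
  A: x = 0.358, y = 0.737
  B: x = 0.255, y = 0.121
  C: x = 0.387, y = 0.142

V/F (drum 2) = 0.235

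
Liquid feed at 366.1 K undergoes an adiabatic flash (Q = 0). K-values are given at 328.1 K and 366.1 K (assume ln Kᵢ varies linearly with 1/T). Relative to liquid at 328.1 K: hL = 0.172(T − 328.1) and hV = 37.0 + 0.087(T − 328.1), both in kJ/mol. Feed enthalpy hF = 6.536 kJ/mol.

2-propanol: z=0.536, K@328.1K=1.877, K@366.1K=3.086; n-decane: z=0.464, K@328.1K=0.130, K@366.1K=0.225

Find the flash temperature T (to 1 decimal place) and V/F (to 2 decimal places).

T = 332.4 K, V/F = 0.16

Adiabatic flash: solve Rachford–Rice at each trial T, then check hF = ψ·hV(T) + (1−ψ)·hL(T).
  T = 328.1 K: K = (1.877, 0.130), RR gives ψ = 0.087, H_out = 3.220 kJ/mol
  T = 366.1 K: K = (3.086, 0.225), RR gives ψ = 0.469, H_out = 22.380 kJ/mol
  T = 347.1 K: K = (2.440, 0.174), RR gives ψ = 0.326, H_out = 14.815 kJ/mol
  T = 337.6 K: K = (2.148, 0.151), RR gives ψ = 0.227, H_out = 9.849 kJ/mol
  T = 332.9 K: K = (2.011, 0.140), RR gives ψ = 0.165, H_out = 6.849 kJ/mol
  T = 330.5 K: K = (1.943, 0.135), RR gives ψ = 0.128, H_out = 5.119 kJ/mol
  T = 331.7 K: K = (1.977, 0.138), RR gives ψ = 0.147, H_out = 6.003 kJ/mol
  T = 332.3 K: K = (1.994, 0.139), RR gives ψ = 0.156, H_out = 6.431 kJ/mol
  T = 332.6 K: K = (2.003, 0.140), RR gives ψ = 0.160, H_out = 6.641 kJ/mol
Linear interpolation between T = 332.3 (H_out = 6.431) and T = 332.6 (H_out = 6.641) on hF = 6.536 gives T ≈ 332.4 K, at which ψ = 0.16.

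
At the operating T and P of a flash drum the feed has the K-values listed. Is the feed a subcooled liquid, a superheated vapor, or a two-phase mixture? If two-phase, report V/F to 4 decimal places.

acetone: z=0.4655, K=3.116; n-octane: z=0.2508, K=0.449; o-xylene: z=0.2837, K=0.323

two-phase, V/F = 0.4974

ΣzᵢKᵢ = 1.6547; Σzᵢ/Kᵢ = 1.5863.
Both exceed 1, so a two-phase solution exists.
Newton–Raphson from ψ = 0.59:
  ψ = 0.5900: g = -0.08648, g' = -0.9399 → ψ = 0.4980
  ψ = 0.4980: g = -0.00060, g' = -0.9347 → ψ = 0.4974
Converged at ψ = 0.4974.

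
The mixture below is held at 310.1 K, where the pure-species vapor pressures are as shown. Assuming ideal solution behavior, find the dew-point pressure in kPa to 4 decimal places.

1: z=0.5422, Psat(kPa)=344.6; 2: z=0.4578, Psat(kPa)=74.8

Pdew = 129.9758 kPa

At the dew point ψ → 1, so Σzᵢ/Kᵢ = 1 with Kᵢ = Pᵢˢᵃᵗ/P ⇒ 1/P = Σzᵢ/Pᵢˢᵃᵗ.
1/P = 0.5422/344.6 + 0.4578/74.8 = 0.0076937 ⇒ P = 129.9758 kPa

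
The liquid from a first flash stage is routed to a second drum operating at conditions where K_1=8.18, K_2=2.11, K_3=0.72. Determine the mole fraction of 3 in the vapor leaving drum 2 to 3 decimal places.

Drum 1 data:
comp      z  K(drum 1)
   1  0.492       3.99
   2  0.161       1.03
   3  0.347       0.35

Drum 1:
Rachford–Rice: g(ψ₁) = Σ zᵢ(Kᵢ−1)/(1+ψ₁(Kᵢ−1)) = 0.
Feasibility: ΣzᵢKᵢ = 2.250, Σzᵢ/Kᵢ = 1.271 — both > 1, two phases present.
Newton–Raphson from ψ₁ = 0.32:
  ψ₁ = 0.320: g = 0.4718, g' = -1.383 → ψ₁ = 0.661
  ψ₁ = 0.661: g = 0.1033, g' = -0.947 → ψ₁ = 0.770
  ψ₁ = 0.770: g = -0.0016, g' = -0.991 → ψ₁ = 0.769
Converged at ψ₁ = 0.769.
Drum-1 compositions:
  1: x = 0.149, y = 0.595
  2: x = 0.157, y = 0.162
  3: x = 0.693, y = 0.243
Drum-2 feed = drum-1 liquid: z₂ = (0.1492, 0.1574, 0.6935).
Drum 2:
Rachford–Rice: g(ψ₂) = Σ zᵢ(Kᵢ−1)/(1+ψ₂(Kᵢ−1)) = 0.
g(0) = ΣzᵢKᵢ − 1 = 1.052 and g(1) = 1 − Σzᵢ/Kᵢ = -0.056, so a root lies in (0, 1).
Newton iteration, ψ₂⁰ = 0.48:
  ψ₂ = 0.480: g = 0.1305, g' = -0.544 → ψ₂ = 0.720
  ψ₂ = 0.720: g = 0.0275, g' = -0.347 → ψ₂ = 0.799
  ψ₂ = 0.799: g = 0.0014, g' = -0.314 → ψ₂ = 0.804
Converged at ψ₂ = 0.804.
  1: x = 0.022, y = 0.180
  2: x = 0.083, y = 0.176
  3: x = 0.895, y = 0.644

y_3 (drum 2) = 0.644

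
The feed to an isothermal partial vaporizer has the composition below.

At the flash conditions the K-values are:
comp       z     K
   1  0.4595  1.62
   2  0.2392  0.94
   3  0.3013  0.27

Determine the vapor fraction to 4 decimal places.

Rachford–Rice: g(ψ) = Σ zᵢ(Kᵢ−1)/(1+ψ(Kᵢ−1)) = 0.
Check two-phase: ΣzᵢKᵢ = 1.0506 > 1 and Σzᵢ/Kᵢ = 1.6540 > 1, so g(0) = 0.0506 > 0 and g(1) = -0.6540 < 0.
Iterate (Newton) starting at ψ = 0.6:
  ψ = 0.6000: g = -0.19861, g' = -0.6031 → ψ = 0.2707
  ψ = 0.2707: g = -0.04476, g' = -0.3798 → ψ = 0.1528
  ψ = 0.1528: g = -0.00183, g' = -0.3517 → ψ = 0.1476
Converged at ψ = 0.1476.

ψ = 0.1476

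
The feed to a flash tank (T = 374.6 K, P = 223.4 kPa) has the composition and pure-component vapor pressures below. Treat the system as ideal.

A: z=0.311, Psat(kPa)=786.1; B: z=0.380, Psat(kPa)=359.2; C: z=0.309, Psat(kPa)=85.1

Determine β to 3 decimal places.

Raoult's law: Kᵢ = Pᵢˢᵃᵗ/P = Pᵢˢᵃᵗ/223.4.
  K_A = 786.1/223.4 = 3.51880, K_B = 359.2/223.4 = 1.60788, K_C = 85.1/223.4 = 0.38093
Rachford–Rice: g(β) = Σ zᵢ(Kᵢ−1)/(1+β(Kᵢ−1)) = 0.
g(0) = ΣzᵢKᵢ − 1 = 0.823 and g(1) = 1 − Σzᵢ/Kᵢ = -0.136, so a root lies in (0, 1).
Iterate (Newton) starting at β = 0.5:
  β = 0.500: g = 0.2468, g' = -0.717 → β = 0.844
  β = 0.844: g = 0.0027, g' = -0.783 → β = 0.847
Converged at β = 0.847.

β = 0.847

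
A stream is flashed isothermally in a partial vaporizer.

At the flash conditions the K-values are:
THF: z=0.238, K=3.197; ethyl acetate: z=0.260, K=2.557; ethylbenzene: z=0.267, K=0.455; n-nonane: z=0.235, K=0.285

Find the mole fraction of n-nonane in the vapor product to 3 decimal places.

Let β = V/F and solve Σ zᵢ(Kᵢ−1)/(1+β(Kᵢ−1)) = 0.
Check two-phase: ΣzᵢKᵢ = 1.614 > 1 and Σzᵢ/Kᵢ = 1.588 > 1, so g(0) = 0.614 > 0 and g(1) = -0.588 < 0.
Iterate (Newton) starting at β = 0.5:
  β = 0.500: g = 0.0153, g' = -0.901 → β = 0.517
Converged at β = 0.517.
Compositions from xᵢ = zᵢ/(1+β(Kᵢ−1)), yᵢ = Kᵢxᵢ:
  THF: x = 0.111, y = 0.356
  ethyl acetate: x = 0.144, y = 0.368
  ethylbenzene: x = 0.372, y = 0.169
  n-nonane: x = 0.373, y = 0.106

y_n-nonane = 0.106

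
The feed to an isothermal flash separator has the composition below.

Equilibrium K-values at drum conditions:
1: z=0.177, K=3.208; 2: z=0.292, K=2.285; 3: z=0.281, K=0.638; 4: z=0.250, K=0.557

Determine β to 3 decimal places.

β = 0.828

Material balance + equilibrium reduce to Σ zᵢ(Kᵢ−1)/(1+β(Kᵢ−1)) = 0.
Check two-phase: ΣzᵢKᵢ = 1.554 > 1 and Σzᵢ/Kᵢ = 1.072 > 1, so g(0) = 0.554 > 0 and g(1) = -0.072 < 0.
Iterate (Newton) starting at β = 0.5:
  β = 0.500: g = 0.1477, g' = -0.510 → β = 0.790
  β = 0.790: g = 0.0158, g' = -0.422 → β = 0.827
  β = 0.827: g = 0.0001, g' = -0.419 → β = 0.828
Converged at β = 0.828.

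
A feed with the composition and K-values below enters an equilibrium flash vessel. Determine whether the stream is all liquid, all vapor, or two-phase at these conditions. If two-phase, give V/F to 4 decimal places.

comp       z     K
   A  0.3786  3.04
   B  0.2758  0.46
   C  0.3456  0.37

two-phase, V/F = 0.3361

ΣzᵢKᵢ = 1.4057; Σzᵢ/Kᵢ = 1.6582.
Both exceed 1, so a two-phase solution exists.
Rachford–Rice: g(ψ) = Σ zᵢ(Kᵢ−1)/(1+ψ(Kᵢ−1)) = 0.
Iterate (Newton) starting at ψ = 0.61:
  ψ = 0.6100: g = -0.23159, g' = -0.8535 → ψ = 0.3386
  ψ = 0.3386: g = -0.00225, g' = -0.8932 → ψ = 0.3361
Converged at ψ = 0.3361.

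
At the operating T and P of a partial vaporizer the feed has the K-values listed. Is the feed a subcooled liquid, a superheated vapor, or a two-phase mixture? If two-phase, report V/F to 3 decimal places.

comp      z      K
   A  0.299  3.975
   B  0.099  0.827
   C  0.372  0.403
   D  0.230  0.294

ΣzᵢKᵢ = 1.488; Σzᵢ/Kᵢ = 1.900.
Both exceed 1, so a two-phase solution exists.
Rachford–Rice: g(ψ) = Σ zᵢ(Kᵢ−1)/(1+ψ(Kᵢ−1)) = 0.
Iterate (Newton) starting at ψ = 0.5:
  ψ = 0.500: g = -0.2287, g' = -0.975 → ψ = 0.265
  ψ = 0.265: g = 0.0155, g' = -1.191 → ψ = 0.278
Converged at ψ = 0.278.

two-phase, V/F = 0.278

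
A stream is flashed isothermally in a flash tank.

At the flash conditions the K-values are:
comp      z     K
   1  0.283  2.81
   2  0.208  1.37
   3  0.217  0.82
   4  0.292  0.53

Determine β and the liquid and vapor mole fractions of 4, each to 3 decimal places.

Material balance + equilibrium reduce to Σ zᵢ(Kᵢ−1)/(1+β(Kᵢ−1)) = 0.
g(0) = ΣzᵢKᵢ − 1 = 0.413 and g(1) = 1 − Σzᵢ/Kᵢ = -0.068, so a root lies in (0, 1).
Iterate (Newton) starting at β = 0.62:
  β = 0.620: g = 0.0663, g' = -0.362 → β = 0.803
  β = 0.803: g = 0.0020, g' = -0.347 → β = 0.809
Converged at β = 0.809.
Compositions from xᵢ = zᵢ/(1+β(Kᵢ−1)), yᵢ = Kᵢxᵢ:
  1: x = 0.115, y = 0.323
  2: x = 0.160, y = 0.219
  3: x = 0.254, y = 0.208
  4: x = 0.471, y = 0.250

β = 0.809, x_4 = 0.471, y_4 = 0.250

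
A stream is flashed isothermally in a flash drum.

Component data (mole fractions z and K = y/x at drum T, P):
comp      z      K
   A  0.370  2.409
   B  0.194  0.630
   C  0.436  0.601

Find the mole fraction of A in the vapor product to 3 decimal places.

y_A = 0.522

Iterate (Newton) starting at ψ = 0.55:
  ψ = 0.550: g = -0.0193, g' = -0.389 → ψ = 0.500
  ψ = 0.500: g = 0.0003, g' = -0.401 → ψ = 0.501
Converged at ψ = 0.501.
Compositions from xᵢ = zᵢ/(1+ψ(Kᵢ−1)), yᵢ = Kᵢxᵢ:
  A: x = 0.217, y = 0.522
  B: x = 0.238, y = 0.150
  C: x = 0.545, y = 0.328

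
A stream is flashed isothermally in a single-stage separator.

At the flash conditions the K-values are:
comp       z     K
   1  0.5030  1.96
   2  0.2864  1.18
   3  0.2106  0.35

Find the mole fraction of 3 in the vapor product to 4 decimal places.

y_3 = 0.1666

Rachford–Rice: g(V/F) = Σ zᵢ(Kᵢ−1)/(1+V/F(Kᵢ−1)) = 0.
g(0) = ΣzᵢKᵢ − 1 = 0.3975 and g(1) = 1 − Σzᵢ/Kᵢ = -0.1011, so a root lies in (0, 1).
Iterate (Newton) starting at V/F = 0.59:
  V/F = 0.5900: g = 0.13283, g' = -0.4306 → V/F = 0.8985
  V/F = 0.8985: g = -0.02543, g' = -0.6547 → V/F = 0.8596
  V/F = 0.8596: g = -0.00104, g' = -0.6031 → V/F = 0.8579
Converged at V/F = 0.8579.
Compositions from xᵢ = zᵢ/(1+V/F(Kᵢ−1)), yᵢ = Kᵢxᵢ:
  1: x = 0.2758, y = 0.5406
  2: x = 0.2481, y = 0.2927
  3: x = 0.4761, y = 0.1666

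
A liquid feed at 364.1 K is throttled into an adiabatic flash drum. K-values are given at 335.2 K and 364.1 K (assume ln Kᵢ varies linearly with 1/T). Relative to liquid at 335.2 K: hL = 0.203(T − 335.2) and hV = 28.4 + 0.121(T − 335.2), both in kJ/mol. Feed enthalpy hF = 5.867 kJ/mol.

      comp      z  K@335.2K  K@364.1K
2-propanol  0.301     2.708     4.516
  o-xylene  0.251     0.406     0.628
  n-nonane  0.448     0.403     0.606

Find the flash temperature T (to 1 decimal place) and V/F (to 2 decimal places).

T = 339.9 K, V/F = 0.18

Adiabatic flash: solve Rachford–Rice at each trial T, then check hF = ψ·hV(T) + (1−ψ)·hL(T).
  T = 335.2 K: K = (2.708, 0.406, 0.403), RR gives ψ = 0.096, H_out = 2.722 kJ/mol
  T = 364.1 K: K = (4.516, 0.628, 0.606), RR gives ψ = 0.581, H_out = 20.980 kJ/mol
  T = 349.6 K: K = (3.531, 0.509, 0.498), RR gives ψ = 0.328, H_out = 11.858 kJ/mol
  T = 342.4 K: K = (3.101, 0.456, 0.449), RR gives ψ = 0.216, H_out = 7.468 kJ/mol
  T = 338.8 K: K = (2.900, 0.430, 0.426), RR gives ψ = 0.158, H_out = 5.163 kJ/mol
  T = 340.6 K: K = (2.999, 0.443, 0.437), RR gives ψ = 0.187, H_out = 6.329 kJ/mol
Linear interpolation between T = 338.8 (H_out = 5.163) and T = 340.6 (H_out = 6.329) on hF = 5.867 gives T ≈ 339.9 K, at which ψ = 0.18.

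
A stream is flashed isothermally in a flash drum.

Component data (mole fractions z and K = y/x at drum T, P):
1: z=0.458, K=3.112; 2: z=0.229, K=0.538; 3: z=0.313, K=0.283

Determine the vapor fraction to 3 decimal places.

Let ψ = V/F and solve Σ zᵢ(Kᵢ−1)/(1+ψ(Kᵢ−1)) = 0.
g(0) = ΣzᵢKᵢ − 1 = 0.637 and g(1) = 1 − Σzᵢ/Kᵢ = -0.679, so a root lies in (0, 1).
Newton–Raphson from ψ = 0.4:
  ψ = 0.400: g = 0.0799, g' = -0.990 → ψ = 0.481
  ψ = 0.481: g = 0.0016, g' = -0.958 → ψ = 0.482
Converged at ψ = 0.482.

ψ = 0.482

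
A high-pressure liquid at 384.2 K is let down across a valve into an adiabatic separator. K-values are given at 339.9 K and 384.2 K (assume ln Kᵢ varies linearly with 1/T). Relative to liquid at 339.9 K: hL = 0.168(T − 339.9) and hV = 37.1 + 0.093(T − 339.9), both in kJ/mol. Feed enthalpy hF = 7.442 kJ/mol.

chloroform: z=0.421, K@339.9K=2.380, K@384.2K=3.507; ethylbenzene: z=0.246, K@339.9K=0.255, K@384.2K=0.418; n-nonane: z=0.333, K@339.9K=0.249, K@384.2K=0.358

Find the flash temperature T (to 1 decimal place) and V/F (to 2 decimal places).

T = 344.4 K, V/F = 0.18

Adiabatic flash: solve Rachford–Rice at each trial T, then check hF = ψ·hV(T) + (1−ψ)·hL(T).
  T = 339.9 K: K = (2.380, 0.255, 0.249), RR gives ψ = 0.143, H_out = 5.303 kJ/mol
  T = 384.2 K: K = (3.507, 0.418, 0.358), RR gives ψ = 0.451, H_out = 22.687 kJ/mol
  T = 362.0 K: K = (2.922, 0.331, 0.302), RR gives ψ = 0.313, H_out = 14.795 kJ/mol
  T = 350.9 K: K = (2.645, 0.292, 0.275), RR gives ψ = 0.234, H_out = 10.345 kJ/mol
  T = 345.4 K: K = (2.511, 0.273, 0.262), RR gives ψ = 0.191, H_out = 7.924 kJ/mol
  T = 342.6 K: K = (2.444, 0.264, 0.255), RR gives ψ = 0.167, H_out = 6.617 kJ/mol
  T = 344.0 K: K = (2.477, 0.268, 0.259), RR gives ψ = 0.179, H_out = 7.277 kJ/mol
Linear interpolation between T = 344.0 (H_out = 7.277) and T = 345.4 (H_out = 7.924) on hF = 7.442 gives T ≈ 344.4 K, at which ψ = 0.18.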